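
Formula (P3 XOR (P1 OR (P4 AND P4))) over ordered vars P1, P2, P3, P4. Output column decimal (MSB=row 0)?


Formula: (P3 XOR (P1 OR (P4 AND P4))) over P1, P2, P3, P4 (16 rows)
Evaluate each row (bits = P1,P2,P3,P4, MSB first):
  row 0 [0000]: (0 XOR (0 OR (0 AND 0))) -> 0
  row 1 [0001]: (0 XOR (0 OR (1 AND 1))) -> 1
  row 2 [0010]: (1 XOR (0 OR (0 AND 0))) -> 1
  row 3 [0011]: (1 XOR (0 OR (1 AND 1))) -> 0
  row 4 [0100]: (0 XOR (0 OR (0 AND 0))) -> 0
  row 5 [0101]: (0 XOR (0 OR (1 AND 1))) -> 1
  row 6 [0110]: (1 XOR (0 OR (0 AND 0))) -> 1
  row 7 [0111]: (1 XOR (0 OR (1 AND 1))) -> 0
  row 8 [1000]: (0 XOR (1 OR (0 AND 0))) -> 1
  row 9 [1001]: (0 XOR (1 OR (1 AND 1))) -> 1
  row 10 [1010]: (1 XOR (1 OR (0 AND 0))) -> 0
  row 11 [1011]: (1 XOR (1 OR (1 AND 1))) -> 0
  row 12 [1100]: (0 XOR (1 OR (0 AND 0))) -> 1
  row 13 [1101]: (0 XOR (1 OR (1 AND 1))) -> 1
  row 14 [1110]: (1 XOR (1 OR (0 AND 0))) -> 0
  row 15 [1111]: (1 XOR (1 OR (1 AND 1))) -> 0
Full result column, 4 rows per line (P1,P2 fixed per line; P3,P4 runs 00..11 left to right):
  rows 0-3 [P1,P2=00]: 0110  = hex 6
  rows 4-7 [P1,P2=01]: 0110  = hex 6
  rows 8-11 [P1,P2=10]: 1100  = hex C
  rows 12-15 [P1,P2=11]: 1100  = hex C
Output column (row 0 .. row 15) = 0110011011001100
Output column grouped in 4s = 0110 0110 1100 1100 = 0x66CC
Convert to decimal digit by digit (value = value*16 + digit):
  6 -> 6
  6*16 + 6 = 102
  102*16 + 12 (C) = 1644
  1644*16 + 12 (C) = 26316
Decimal = 26316

26316


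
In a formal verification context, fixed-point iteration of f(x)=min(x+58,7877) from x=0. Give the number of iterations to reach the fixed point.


Step 1: x=0, cap=7877, increment=58
Step 2: x grows by 58 each step until capped at 7877; fixed point is x=7877
Step 3: iterations = ceil(7877/58) = 136

136


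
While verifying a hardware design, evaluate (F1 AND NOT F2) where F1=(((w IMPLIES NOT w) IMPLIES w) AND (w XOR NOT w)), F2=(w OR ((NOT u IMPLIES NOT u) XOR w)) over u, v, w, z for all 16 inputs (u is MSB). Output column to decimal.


F1 = (((w IMPLIES NOT w) IMPLIES w) AND (w XOR NOT w))
F2 = (w OR ((NOT u IMPLIES NOT u) XOR w))
Counterexample to F1=>F2 is where F1=1 and F2=0.
Evaluate each row (bits = u,v,w,z, MSB first):
  row 0 [0000]: F1=0 F2=1 -> F1&~F2 -> 0
  row 1 [0001]: F1=0 F2=1 -> F1&~F2 -> 0
  row 2 [0010]: F1=1 F2=1 -> F1&~F2 -> 0
  row 3 [0011]: F1=1 F2=1 -> F1&~F2 -> 0
  row 4 [0100]: F1=0 F2=1 -> F1&~F2 -> 0
  row 5 [0101]: F1=0 F2=1 -> F1&~F2 -> 0
  row 6 [0110]: F1=1 F2=1 -> F1&~F2 -> 0
  row 7 [0111]: F1=1 F2=1 -> F1&~F2 -> 0
  row 8 [1000]: F1=0 F2=1 -> F1&~F2 -> 0
  row 9 [1001]: F1=0 F2=1 -> F1&~F2 -> 0
  row 10 [1010]: F1=1 F2=1 -> F1&~F2 -> 0
  row 11 [1011]: F1=1 F2=1 -> F1&~F2 -> 0
  row 12 [1100]: F1=0 F2=1 -> F1&~F2 -> 0
  row 13 [1101]: F1=0 F2=1 -> F1&~F2 -> 0
  row 14 [1110]: F1=1 F2=1 -> F1&~F2 -> 0
  row 15 [1111]: F1=1 F2=1 -> F1&~F2 -> 0
Full result column, 4 rows per line (u,v fixed per line; w,z runs 00..11 left to right):
  rows 0-3 [u,v=00]: 0000  = hex 0
  rows 4-7 [u,v=01]: 0000  = hex 0
  rows 8-11 [u,v=10]: 0000  = hex 0
  rows 12-15 [u,v=11]: 0000  = hex 0
Counterexample vector (row 0 .. row 15) = 0000000000000000
Output column grouped in 4s = 0000 0000 0000 0000 = 0x0000
Convert to decimal digit by digit (value = value*16 + digit):
  0 -> 0
  0*16 + 0 = 0
  0*16 + 0 = 0
  0*16 + 0 = 0
Decimal = 0

0


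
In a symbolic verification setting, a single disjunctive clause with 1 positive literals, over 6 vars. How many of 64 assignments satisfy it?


Step 1: Total=2^6=64
Step 2: Unsat when all 1 false: 2^5=32
Step 3: Sat=64-32=32

32


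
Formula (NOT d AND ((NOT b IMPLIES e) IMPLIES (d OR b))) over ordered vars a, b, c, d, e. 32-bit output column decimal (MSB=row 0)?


Formula: (NOT d AND ((NOT b IMPLIES e) IMPLIES (d OR b))) over a, b, c, d, e (32 rows)
Evaluate each row (bits = a,b,c,d,e, MSB first):
  row 0 [00000]: (NOT 0 AND ((NOT 0 IMPLIES 0) IMPLIES (0 OR 0))) -> 1
  row 1 [00001]: (NOT 0 AND ((NOT 0 IMPLIES 1) IMPLIES (0 OR 0))) -> 0
  row 2 [00010]: (NOT 1 AND ((NOT 0 IMPLIES 0) IMPLIES (1 OR 0))) -> 0
  row 3 [00011]: (NOT 1 AND ((NOT 0 IMPLIES 1) IMPLIES (1 OR 0))) -> 0
  row 4 [00100]: (NOT 0 AND ((NOT 0 IMPLIES 0) IMPLIES (0 OR 0))) -> 1
  row 5 [00101]: (NOT 0 AND ((NOT 0 IMPLIES 1) IMPLIES (0 OR 0))) -> 0
  row 6 [00110]: (NOT 1 AND ((NOT 0 IMPLIES 0) IMPLIES (1 OR 0))) -> 0
  row 7 [00111]: (NOT 1 AND ((NOT 0 IMPLIES 1) IMPLIES (1 OR 0))) -> 0
  row 8 [01000]: (NOT 0 AND ((NOT 1 IMPLIES 0) IMPLIES (0 OR 1))) -> 1
  row 9 [01001]: (NOT 0 AND ((NOT 1 IMPLIES 1) IMPLIES (0 OR 1))) -> 1
  row 10 [01010]: (NOT 1 AND ((NOT 1 IMPLIES 0) IMPLIES (1 OR 1))) -> 0
  row 11 [01011]: (NOT 1 AND ((NOT 1 IMPLIES 1) IMPLIES (1 OR 1))) -> 0
  row 12 [01100]: (NOT 0 AND ((NOT 1 IMPLIES 0) IMPLIES (0 OR 1))) -> 1
  row 13 [01101]: (NOT 0 AND ((NOT 1 IMPLIES 1) IMPLIES (0 OR 1))) -> 1
  row 14 [01110]: (NOT 1 AND ((NOT 1 IMPLIES 0) IMPLIES (1 OR 1))) -> 0
  row 15 [01111]: (NOT 1 AND ((NOT 1 IMPLIES 1) IMPLIES (1 OR 1))) -> 0
  row 16 [10000]: (NOT 0 AND ((NOT 0 IMPLIES 0) IMPLIES (0 OR 0))) -> 1
  row 17 [10001]: (NOT 0 AND ((NOT 0 IMPLIES 1) IMPLIES (0 OR 0))) -> 0
  row 18 [10010]: (NOT 1 AND ((NOT 0 IMPLIES 0) IMPLIES (1 OR 0))) -> 0
  row 19 [10011]: (NOT 1 AND ((NOT 0 IMPLIES 1) IMPLIES (1 OR 0))) -> 0
  row 20 [10100]: (NOT 0 AND ((NOT 0 IMPLIES 0) IMPLIES (0 OR 0))) -> 1
  row 21 [10101]: (NOT 0 AND ((NOT 0 IMPLIES 1) IMPLIES (0 OR 0))) -> 0
  row 22 [10110]: (NOT 1 AND ((NOT 0 IMPLIES 0) IMPLIES (1 OR 0))) -> 0
  row 23 [10111]: (NOT 1 AND ((NOT 0 IMPLIES 1) IMPLIES (1 OR 0))) -> 0
  row 24 [11000]: (NOT 0 AND ((NOT 1 IMPLIES 0) IMPLIES (0 OR 1))) -> 1
  row 25 [11001]: (NOT 0 AND ((NOT 1 IMPLIES 1) IMPLIES (0 OR 1))) -> 1
  row 26 [11010]: (NOT 1 AND ((NOT 1 IMPLIES 0) IMPLIES (1 OR 1))) -> 0
  row 27 [11011]: (NOT 1 AND ((NOT 1 IMPLIES 1) IMPLIES (1 OR 1))) -> 0
  row 28 [11100]: (NOT 0 AND ((NOT 1 IMPLIES 0) IMPLIES (0 OR 1))) -> 1
  row 29 [11101]: (NOT 0 AND ((NOT 1 IMPLIES 1) IMPLIES (0 OR 1))) -> 1
  row 30 [11110]: (NOT 1 AND ((NOT 1 IMPLIES 0) IMPLIES (1 OR 1))) -> 0
  row 31 [11111]: (NOT 1 AND ((NOT 1 IMPLIES 1) IMPLIES (1 OR 1))) -> 0
Full result column, 4 rows per line (a,b,c fixed per line; d,e runs 00..11 left to right):
  rows 0-3 [a,b,c=000]: 1000  = hex 8
  rows 4-7 [a,b,c=001]: 1000  = hex 8
  rows 8-11 [a,b,c=010]: 1100  = hex C
  rows 12-15 [a,b,c=011]: 1100  = hex C
  rows 16-19 [a,b,c=100]: 1000  = hex 8
  rows 20-23 [a,b,c=101]: 1000  = hex 8
  rows 24-27 [a,b,c=110]: 1100  = hex C
  rows 28-31 [a,b,c=111]: 1100  = hex C
Output column (row 0 .. row 31) = 10001000110011001000100011001100
Output column grouped in 4s = 1000 1000 1100 1100 1000 1000 1100 1100 = 0x88CC88CC
Convert to decimal digit by digit (value = value*16 + digit):
  8 -> 8
  8*16 + 8 = 136
  136*16 + 12 (C) = 2188
  2188*16 + 12 (C) = 35020
  35020*16 + 8 = 560328
  560328*16 + 8 = 8965256
  8965256*16 + 12 (C) = 143444108
  143444108*16 + 12 (C) = 2295105740
Decimal = 2295105740

2295105740


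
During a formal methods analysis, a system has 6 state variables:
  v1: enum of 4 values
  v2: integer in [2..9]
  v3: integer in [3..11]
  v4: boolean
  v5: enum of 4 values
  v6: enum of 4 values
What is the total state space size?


State space = product of domain sizes of all variables.
Domain sizes:
  v1 (enum of 4 values): 4
  v2 (integer in [2..9]): 8
  v3 (integer in [3..11]): 9
  v4 (boolean): 2
  v5 (enum of 4 values): 4
  v6 (enum of 4 values): 4
Product = 4 * 8 * 9 * 2 * 4 * 4 = 9216

9216


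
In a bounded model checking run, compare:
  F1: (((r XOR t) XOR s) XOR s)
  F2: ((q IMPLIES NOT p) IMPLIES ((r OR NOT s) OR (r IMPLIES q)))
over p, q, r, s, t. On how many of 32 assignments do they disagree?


F1 = (((r XOR t) XOR s) XOR s)
F2 = ((q IMPLIES NOT p) IMPLIES ((r OR NOT s) OR (r IMPLIES q)))
Evaluate both on each of 32 rows (bits = p,q,r,s,t):
  row 0 [00000]: F1=0 F2=1 (differ) -> 1
  row 1 [00001]: F1=1 F2=1 -> 0
  row 2 [00010]: F1=0 F2=1 (differ) -> 1
  row 3 [00011]: F1=1 F2=1 -> 0
  row 4 [00100]: F1=1 F2=1 -> 0
  row 5 [00101]: F1=0 F2=1 (differ) -> 1
  row 6 [00110]: F1=1 F2=1 -> 0
  row 7 [00111]: F1=0 F2=1 (differ) -> 1
  row 8 [01000]: F1=0 F2=1 (differ) -> 1
  row 9 [01001]: F1=1 F2=1 -> 0
  row 10 [01010]: F1=0 F2=1 (differ) -> 1
  row 11 [01011]: F1=1 F2=1 -> 0
  row 12 [01100]: F1=1 F2=1 -> 0
  row 13 [01101]: F1=0 F2=1 (differ) -> 1
  row 14 [01110]: F1=1 F2=1 -> 0
  row 15 [01111]: F1=0 F2=1 (differ) -> 1
  row 16 [10000]: F1=0 F2=1 (differ) -> 1
  row 17 [10001]: F1=1 F2=1 -> 0
  row 18 [10010]: F1=0 F2=1 (differ) -> 1
  row 19 [10011]: F1=1 F2=1 -> 0
  row 20 [10100]: F1=1 F2=1 -> 0
  row 21 [10101]: F1=0 F2=1 (differ) -> 1
  row 22 [10110]: F1=1 F2=1 -> 0
  row 23 [10111]: F1=0 F2=1 (differ) -> 1
  row 24 [11000]: F1=0 F2=1 (differ) -> 1
  row 25 [11001]: F1=1 F2=1 -> 0
  row 26 [11010]: F1=0 F2=1 (differ) -> 1
  row 27 [11011]: F1=1 F2=1 -> 0
  row 28 [11100]: F1=1 F2=1 -> 0
  row 29 [11101]: F1=0 F2=1 (differ) -> 1
  row 30 [11110]: F1=1 F2=1 -> 0
  row 31 [11111]: F1=0 F2=1 (differ) -> 1
Full result column, 8 rows per line (p,q fixed per line; r,s,t runs 000..111 left to right):
  rows 0-7 [p,q=00]: 10100101  (ones: 4)
  rows 8-15 [p,q=01]: 10100101  (ones: 4)
  rows 16-23 [p,q=10]: 10100101  (ones: 4)
  rows 24-31 [p,q=11]: 10100101  (ones: 4)
Disagreements = 4+4+4+4 = 16

16


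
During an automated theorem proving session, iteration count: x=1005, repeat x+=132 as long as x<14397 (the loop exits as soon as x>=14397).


Step 1: x goes from 1005 toward 14397 by 132; the body runs while x<14397, so iterations = ceil((bound-start)/step)
Step 2: Distance=13392
Step 3: ceil(13392/132)=102

102


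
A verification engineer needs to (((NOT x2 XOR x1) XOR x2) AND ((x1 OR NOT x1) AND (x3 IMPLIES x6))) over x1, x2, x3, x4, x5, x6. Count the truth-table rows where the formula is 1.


Formula: (((NOT x2 XOR x1) XOR x2) AND ((x1 OR NOT x1) AND (x3 IMPLIES x6))) over 6 vars (64 rows)
Evaluate each row (x1, x2, x3, x4, x5, x6 as bits, MSB first):
  row 0 [000000]: (((NOT 0 XOR 0) XOR 0) AND ((0 OR NOT 0) AND (0 IMPLIES 0))) -> 1
  row 1 [000001]: (((NOT 0 XOR 0) XOR 0) AND ((0 OR NOT 0) AND (0 IMPLIES 1))) -> 1
  row 2 [000010]: (((NOT 0 XOR 0) XOR 0) AND ((0 OR NOT 0) AND (0 IMPLIES 0))) -> 1
  row 3 [000011]: (((NOT 0 XOR 0) XOR 0) AND ((0 OR NOT 0) AND (0 IMPLIES 1))) -> 1
  row 4 [000100]: (((NOT 0 XOR 0) XOR 0) AND ((0 OR NOT 0) AND (0 IMPLIES 0))) -> 1
  (every remaining row is evaluated the same way; all 64 results are listed next)
Full result column, 8 rows per line (x1,x2,x3 fixed per line; x4,x5,x6 runs 000..111 left to right):
  rows 0-7 [x1,x2,x3=000]: 11111111  (ones: 8)
  rows 8-15 [x1,x2,x3=001]: 01010101  (ones: 4)
  rows 16-23 [x1,x2,x3=010]: 11111111  (ones: 8)
  rows 24-31 [x1,x2,x3=011]: 01010101  (ones: 4)
  rows 32-39 [x1,x2,x3=100]: 00000000  (ones: 0)
  rows 40-47 [x1,x2,x3=101]: 00000000  (ones: 0)
  rows 48-55 [x1,x2,x3=110]: 00000000  (ones: 0)
  rows 56-63 [x1,x2,x3=111]: 00000000  (ones: 0)
Count of 1-rows = 8+4+8+4+0+0+0+0 = 24

24


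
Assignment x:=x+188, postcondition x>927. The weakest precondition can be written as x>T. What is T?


Formula: wp(x:=E, P) = P[E/x] (substitute E for x in postcondition)
Step 1: Postcondition: x>927
Step 2: Substitute x+188 for x: x+188>927
Step 3: Solve for x: x > 927-188 = 739

739


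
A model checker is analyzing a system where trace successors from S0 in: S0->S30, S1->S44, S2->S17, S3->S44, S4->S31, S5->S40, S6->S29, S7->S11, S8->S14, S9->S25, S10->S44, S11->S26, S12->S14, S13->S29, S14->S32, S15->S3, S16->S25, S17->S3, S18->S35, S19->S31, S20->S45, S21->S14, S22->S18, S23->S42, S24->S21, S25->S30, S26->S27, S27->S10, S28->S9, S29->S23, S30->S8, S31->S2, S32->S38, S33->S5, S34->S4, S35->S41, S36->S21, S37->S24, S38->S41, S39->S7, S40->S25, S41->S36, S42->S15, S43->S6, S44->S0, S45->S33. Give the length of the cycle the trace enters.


Trace from S0 until a state repeats:
  S0 -> S30 -> S8 -> S14 -> S32 -> S38 -> S41 -> S36 -> S21 -> S14
S14 first seen at step 3, revisited at step 9.
Cycle length = 9 - 3 = 6

6


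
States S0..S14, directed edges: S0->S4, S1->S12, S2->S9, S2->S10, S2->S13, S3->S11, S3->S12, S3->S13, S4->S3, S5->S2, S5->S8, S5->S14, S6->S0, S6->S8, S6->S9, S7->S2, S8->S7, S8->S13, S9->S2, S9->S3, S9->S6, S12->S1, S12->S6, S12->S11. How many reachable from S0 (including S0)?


BFS from S0:
  layer 0: {S0}
  layer 1: {S4}
  layer 2: {S3}
  layer 3: {S11, S12, S13}
  layer 4: {S1, S6}
  layer 5: {S8, S9}
  layer 6: {S2, S7}
  layer 7: {S10}
Reachable set: {S0, S1, S2, S3, S4, S6, S7, S8, S9, S10, S11, S12, S13}
Count = 13

13


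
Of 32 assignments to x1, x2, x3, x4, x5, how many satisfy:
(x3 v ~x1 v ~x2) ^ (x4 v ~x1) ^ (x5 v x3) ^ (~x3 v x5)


CNF with 4 clauses over 5 vars (32 assignments).
An assignment satisfies CNF iff every clause has >=1 true literal.
Check each row (bits = x1,x2,x3,x4,x5; clause T/F shown):
  row 0 [00000]: clauses=TTFT -> 0
  row 1 [00001]: clauses=TTTT -> 1
  row 2 [00010]: clauses=TTFT -> 0
  row 3 [00011]: clauses=TTTT -> 1
  row 4 [00100]: clauses=TTTF -> 0
  row 5 [00101]: clauses=TTTT -> 1
  row 6 [00110]: clauses=TTTF -> 0
  row 7 [00111]: clauses=TTTT -> 1
  row 8 [01000]: clauses=TTFT -> 0
  row 9 [01001]: clauses=TTTT -> 1
  row 10 [01010]: clauses=TTFT -> 0
  row 11 [01011]: clauses=TTTT -> 1
  row 12 [01100]: clauses=TTTF -> 0
  row 13 [01101]: clauses=TTTT -> 1
  row 14 [01110]: clauses=TTTF -> 0
  row 15 [01111]: clauses=TTTT -> 1
  row 16 [10000]: clauses=TFFT -> 0
  row 17 [10001]: clauses=TFTT -> 0
  row 18 [10010]: clauses=TTFT -> 0
  row 19 [10011]: clauses=TTTT -> 1
  row 20 [10100]: clauses=TFTF -> 0
  row 21 [10101]: clauses=TFTT -> 0
  row 22 [10110]: clauses=TTTF -> 0
  row 23 [10111]: clauses=TTTT -> 1
  row 24 [11000]: clauses=FFFT -> 0
  row 25 [11001]: clauses=FFTT -> 0
  row 26 [11010]: clauses=FTFT -> 0
  row 27 [11011]: clauses=FTTT -> 0
  row 28 [11100]: clauses=TFTF -> 0
  row 29 [11101]: clauses=TFTT -> 0
  row 30 [11110]: clauses=TTTF -> 0
  row 31 [11111]: clauses=TTTT -> 1
Full result column, 8 rows per line (x1,x2 fixed per line; x3,x4,x5 runs 000..111 left to right):
  rows 0-7 [x1,x2=00]: 01010101  (ones: 4)
  rows 8-15 [x1,x2=01]: 01010101  (ones: 4)
  rows 16-23 [x1,x2=10]: 00010001  (ones: 2)
  rows 24-31 [x1,x2=11]: 00000001  (ones: 1)
Satisfying assignments = 4+4+2+1 = 11

11


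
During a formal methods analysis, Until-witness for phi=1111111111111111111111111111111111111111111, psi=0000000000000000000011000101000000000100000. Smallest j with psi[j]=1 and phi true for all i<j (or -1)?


(phi U psi) at 0: need smallest j with psi[j]=1 and phi[i]=1 for all i in [0,j).
Scan from step 0:
  step 0: phi=1, psi=0 -> continue
  step 1: phi=1, psi=0 -> continue
  step 2: phi=1, psi=0 -> continue
  step 3: phi=1, psi=0 -> continue
  step 20: psi=1 and phi held for [0,20) -> witness found
Witness step = 20

20


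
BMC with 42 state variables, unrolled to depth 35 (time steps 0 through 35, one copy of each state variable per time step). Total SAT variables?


BMC unrolls to depth k, creating one copy of each state var for steps 0..k.
Step count = 35 + 1 = 36 (steps 0 through 35)
Vars per step = 42
Total = 42 * 36 = 1512

1512


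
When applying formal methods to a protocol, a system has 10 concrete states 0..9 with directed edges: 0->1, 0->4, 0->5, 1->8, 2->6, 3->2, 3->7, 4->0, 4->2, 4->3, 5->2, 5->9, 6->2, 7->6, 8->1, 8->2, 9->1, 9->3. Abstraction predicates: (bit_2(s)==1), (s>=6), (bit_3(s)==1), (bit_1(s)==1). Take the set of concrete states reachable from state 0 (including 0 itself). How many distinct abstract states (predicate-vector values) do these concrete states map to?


BFS from 0:
Concrete reachable: {0, 1, 2, 3, 4, 5, 6, 7, 8, 9}
Abstract via predicates (bit_2(s)==1), (s>=6), (bit_3(s)==1), (bit_1(s)==1):
  (0,0,0,0) <- {0, 1}
  (0,0,0,1) <- {2, 3}
  (0,1,1,0) <- {8, 9}
  (1,0,0,0) <- {4, 5}
  (1,1,0,1) <- {6, 7}
Distinct abstract states = 5

5


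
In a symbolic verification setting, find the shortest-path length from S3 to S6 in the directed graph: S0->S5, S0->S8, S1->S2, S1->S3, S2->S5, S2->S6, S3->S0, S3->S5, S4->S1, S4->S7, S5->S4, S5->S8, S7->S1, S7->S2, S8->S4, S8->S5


BFS layer-by-layer from S3:
  dist 0: {S3}
  dist 1: {S0, S5}
  dist 2: {S4, S8}
  dist 3: {S1, S7}
  dist 4: {S2}
  dist 5: {S6}
  -> S6 reached at distance 5
Shortest path length = 5

5


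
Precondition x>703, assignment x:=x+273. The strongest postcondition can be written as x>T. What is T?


Formula: sp(P, x:=E) = exists old_x. (x = E[old_x/x]) AND P[old_x/x] (old_x is the value of x before the assignment; eliminate old_x by solving x = E[old_x/x] for old_x)
Step 1: Precondition P: x>703, i.e. old_x > 703
Step 2: Assignment gives x = old_x + 273, so old_x = x - 273
Step 3: Substitute into P: x - 273 > 703
Step 4: Simplify: x > 703+273 = 976

976


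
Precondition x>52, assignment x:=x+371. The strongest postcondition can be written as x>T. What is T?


Formula: sp(P, x:=E) = exists old_x. (x = E[old_x/x]) AND P[old_x/x] (old_x is the value of x before the assignment; eliminate old_x by solving x = E[old_x/x] for old_x)
Step 1: Precondition P: x>52, i.e. old_x > 52
Step 2: Assignment gives x = old_x + 371, so old_x = x - 371
Step 3: Substitute into P: x - 371 > 52
Step 4: Simplify: x > 52+371 = 423

423


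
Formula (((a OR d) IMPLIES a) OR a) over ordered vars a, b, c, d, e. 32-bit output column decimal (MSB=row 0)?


Formula: (((a OR d) IMPLIES a) OR a) over a, b, c, d, e (32 rows)
Evaluate each row (bits = a,b,c,d,e, MSB first):
  row 0 [00000]: (((0 OR 0) IMPLIES 0) OR 0) -> 1
  row 1 [00001]: (((0 OR 0) IMPLIES 0) OR 0) -> 1
  row 2 [00010]: (((0 OR 1) IMPLIES 0) OR 0) -> 0
  row 3 [00011]: (((0 OR 1) IMPLIES 0) OR 0) -> 0
  row 4 [00100]: (((0 OR 0) IMPLIES 0) OR 0) -> 1
  row 5 [00101]: (((0 OR 0) IMPLIES 0) OR 0) -> 1
  row 6 [00110]: (((0 OR 1) IMPLIES 0) OR 0) -> 0
  row 7 [00111]: (((0 OR 1) IMPLIES 0) OR 0) -> 0
  row 8 [01000]: (((0 OR 0) IMPLIES 0) OR 0) -> 1
  row 9 [01001]: (((0 OR 0) IMPLIES 0) OR 0) -> 1
  row 10 [01010]: (((0 OR 1) IMPLIES 0) OR 0) -> 0
  row 11 [01011]: (((0 OR 1) IMPLIES 0) OR 0) -> 0
  row 12 [01100]: (((0 OR 0) IMPLIES 0) OR 0) -> 1
  row 13 [01101]: (((0 OR 0) IMPLIES 0) OR 0) -> 1
  row 14 [01110]: (((0 OR 1) IMPLIES 0) OR 0) -> 0
  row 15 [01111]: (((0 OR 1) IMPLIES 0) OR 0) -> 0
  row 16 [10000]: (((1 OR 0) IMPLIES 1) OR 1) -> 1
  row 17 [10001]: (((1 OR 0) IMPLIES 1) OR 1) -> 1
  row 18 [10010]: (((1 OR 1) IMPLIES 1) OR 1) -> 1
  row 19 [10011]: (((1 OR 1) IMPLIES 1) OR 1) -> 1
  row 20 [10100]: (((1 OR 0) IMPLIES 1) OR 1) -> 1
  row 21 [10101]: (((1 OR 0) IMPLIES 1) OR 1) -> 1
  row 22 [10110]: (((1 OR 1) IMPLIES 1) OR 1) -> 1
  row 23 [10111]: (((1 OR 1) IMPLIES 1) OR 1) -> 1
  row 24 [11000]: (((1 OR 0) IMPLIES 1) OR 1) -> 1
  row 25 [11001]: (((1 OR 0) IMPLIES 1) OR 1) -> 1
  row 26 [11010]: (((1 OR 1) IMPLIES 1) OR 1) -> 1
  row 27 [11011]: (((1 OR 1) IMPLIES 1) OR 1) -> 1
  row 28 [11100]: (((1 OR 0) IMPLIES 1) OR 1) -> 1
  row 29 [11101]: (((1 OR 0) IMPLIES 1) OR 1) -> 1
  row 30 [11110]: (((1 OR 1) IMPLIES 1) OR 1) -> 1
  row 31 [11111]: (((1 OR 1) IMPLIES 1) OR 1) -> 1
Full result column, 4 rows per line (a,b,c fixed per line; d,e runs 00..11 left to right):
  rows 0-3 [a,b,c=000]: 1100  = hex C
  rows 4-7 [a,b,c=001]: 1100  = hex C
  rows 8-11 [a,b,c=010]: 1100  = hex C
  rows 12-15 [a,b,c=011]: 1100  = hex C
  rows 16-19 [a,b,c=100]: 1111  = hex F
  rows 20-23 [a,b,c=101]: 1111  = hex F
  rows 24-27 [a,b,c=110]: 1111  = hex F
  rows 28-31 [a,b,c=111]: 1111  = hex F
Output column (row 0 .. row 31) = 11001100110011001111111111111111
Output column grouped in 4s = 1100 1100 1100 1100 1111 1111 1111 1111 = 0xCCCCFFFF
Convert to decimal digit by digit (value = value*16 + digit):
  C -> 12
  12*16 + 12 (C) = 204
  204*16 + 12 (C) = 3276
  3276*16 + 12 (C) = 52428
  52428*16 + 15 (F) = 838863
  838863*16 + 15 (F) = 13421823
  13421823*16 + 15 (F) = 214749183
  214749183*16 + 15 (F) = 3435986943
Decimal = 3435986943

3435986943


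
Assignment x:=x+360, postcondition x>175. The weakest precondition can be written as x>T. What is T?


Formula: wp(x:=E, P) = P[E/x] (substitute E for x in postcondition)
Step 1: Postcondition: x>175
Step 2: Substitute x+360 for x: x+360>175
Step 3: Solve for x: x > 175-360 = -185

-185


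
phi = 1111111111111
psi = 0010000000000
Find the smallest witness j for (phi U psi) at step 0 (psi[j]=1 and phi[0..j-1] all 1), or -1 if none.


(phi U psi) at 0: need smallest j with psi[j]=1 and phi[i]=1 for all i in [0,j).
Scan from step 0:
  step 0: phi=1, psi=0 -> continue
  step 1: phi=1, psi=0 -> continue
  step 2: psi=1 and phi held for [0,2) -> witness found
Witness step = 2

2


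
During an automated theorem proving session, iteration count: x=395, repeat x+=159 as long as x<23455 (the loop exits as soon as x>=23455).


Step 1: x goes from 395 toward 23455 by 159; the body runs while x<23455, so iterations = ceil((bound-start)/step)
Step 2: Distance=23060
Step 3: ceil(23060/159)=146

146


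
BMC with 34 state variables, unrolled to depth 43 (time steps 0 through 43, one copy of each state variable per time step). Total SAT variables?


BMC unrolls to depth k, creating one copy of each state var for steps 0..k.
Step count = 43 + 1 = 44 (steps 0 through 43)
Vars per step = 34
Total = 34 * 44 = 1496

1496


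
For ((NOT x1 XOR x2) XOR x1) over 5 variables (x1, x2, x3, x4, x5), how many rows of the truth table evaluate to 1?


Formula: ((NOT x1 XOR x2) XOR x1) over 5 vars (32 rows)
Evaluate each row (x1, x2, x3, x4, x5 as bits, MSB first):
  row 0 [00000]: ((NOT 0 XOR 0) XOR 0) -> 1
  row 1 [00001]: ((NOT 0 XOR 0) XOR 0) -> 1
  row 2 [00010]: ((NOT 0 XOR 0) XOR 0) -> 1
  row 3 [00011]: ((NOT 0 XOR 0) XOR 0) -> 1
  row 4 [00100]: ((NOT 0 XOR 0) XOR 0) -> 1
  row 5 [00101]: ((NOT 0 XOR 0) XOR 0) -> 1
  row 6 [00110]: ((NOT 0 XOR 0) XOR 0) -> 1
  row 7 [00111]: ((NOT 0 XOR 0) XOR 0) -> 1
  row 8 [01000]: ((NOT 0 XOR 1) XOR 0) -> 0
  row 9 [01001]: ((NOT 0 XOR 1) XOR 0) -> 0
  row 10 [01010]: ((NOT 0 XOR 1) XOR 0) -> 0
  row 11 [01011]: ((NOT 0 XOR 1) XOR 0) -> 0
  row 12 [01100]: ((NOT 0 XOR 1) XOR 0) -> 0
  row 13 [01101]: ((NOT 0 XOR 1) XOR 0) -> 0
  row 14 [01110]: ((NOT 0 XOR 1) XOR 0) -> 0
  row 15 [01111]: ((NOT 0 XOR 1) XOR 0) -> 0
  row 16 [10000]: ((NOT 1 XOR 0) XOR 1) -> 1
  row 17 [10001]: ((NOT 1 XOR 0) XOR 1) -> 1
  row 18 [10010]: ((NOT 1 XOR 0) XOR 1) -> 1
  row 19 [10011]: ((NOT 1 XOR 0) XOR 1) -> 1
  row 20 [10100]: ((NOT 1 XOR 0) XOR 1) -> 1
  row 21 [10101]: ((NOT 1 XOR 0) XOR 1) -> 1
  row 22 [10110]: ((NOT 1 XOR 0) XOR 1) -> 1
  row 23 [10111]: ((NOT 1 XOR 0) XOR 1) -> 1
  row 24 [11000]: ((NOT 1 XOR 1) XOR 1) -> 0
  row 25 [11001]: ((NOT 1 XOR 1) XOR 1) -> 0
  row 26 [11010]: ((NOT 1 XOR 1) XOR 1) -> 0
  row 27 [11011]: ((NOT 1 XOR 1) XOR 1) -> 0
  row 28 [11100]: ((NOT 1 XOR 1) XOR 1) -> 0
  row 29 [11101]: ((NOT 1 XOR 1) XOR 1) -> 0
  row 30 [11110]: ((NOT 1 XOR 1) XOR 1) -> 0
  row 31 [11111]: ((NOT 1 XOR 1) XOR 1) -> 0
Full result column, 8 rows per line (x1,x2 fixed per line; x3,x4,x5 runs 000..111 left to right):
  rows 0-7 [x1,x2=00]: 11111111  (ones: 8)
  rows 8-15 [x1,x2=01]: 00000000  (ones: 0)
  rows 16-23 [x1,x2=10]: 11111111  (ones: 8)
  rows 24-31 [x1,x2=11]: 00000000  (ones: 0)
Count of 1-rows = 8+0+8+0 = 16

16


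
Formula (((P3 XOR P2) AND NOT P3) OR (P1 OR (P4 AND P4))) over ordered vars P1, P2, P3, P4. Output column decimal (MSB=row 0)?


Formula: (((P3 XOR P2) AND NOT P3) OR (P1 OR (P4 AND P4))) over P1, P2, P3, P4 (16 rows)
Evaluate each row (bits = P1,P2,P3,P4, MSB first):
  row 0 [0000]: (((0 XOR 0) AND NOT 0) OR (0 OR (0 AND 0))) -> 0
  row 1 [0001]: (((0 XOR 0) AND NOT 0) OR (0 OR (1 AND 1))) -> 1
  row 2 [0010]: (((1 XOR 0) AND NOT 1) OR (0 OR (0 AND 0))) -> 0
  row 3 [0011]: (((1 XOR 0) AND NOT 1) OR (0 OR (1 AND 1))) -> 1
  row 4 [0100]: (((0 XOR 1) AND NOT 0) OR (0 OR (0 AND 0))) -> 1
  row 5 [0101]: (((0 XOR 1) AND NOT 0) OR (0 OR (1 AND 1))) -> 1
  row 6 [0110]: (((1 XOR 1) AND NOT 1) OR (0 OR (0 AND 0))) -> 0
  row 7 [0111]: (((1 XOR 1) AND NOT 1) OR (0 OR (1 AND 1))) -> 1
  row 8 [1000]: (((0 XOR 0) AND NOT 0) OR (1 OR (0 AND 0))) -> 1
  row 9 [1001]: (((0 XOR 0) AND NOT 0) OR (1 OR (1 AND 1))) -> 1
  row 10 [1010]: (((1 XOR 0) AND NOT 1) OR (1 OR (0 AND 0))) -> 1
  row 11 [1011]: (((1 XOR 0) AND NOT 1) OR (1 OR (1 AND 1))) -> 1
  row 12 [1100]: (((0 XOR 1) AND NOT 0) OR (1 OR (0 AND 0))) -> 1
  row 13 [1101]: (((0 XOR 1) AND NOT 0) OR (1 OR (1 AND 1))) -> 1
  row 14 [1110]: (((1 XOR 1) AND NOT 1) OR (1 OR (0 AND 0))) -> 1
  row 15 [1111]: (((1 XOR 1) AND NOT 1) OR (1 OR (1 AND 1))) -> 1
Full result column, 4 rows per line (P1,P2 fixed per line; P3,P4 runs 00..11 left to right):
  rows 0-3 [P1,P2=00]: 0101  = hex 5
  rows 4-7 [P1,P2=01]: 1101  = hex D
  rows 8-11 [P1,P2=10]: 1111  = hex F
  rows 12-15 [P1,P2=11]: 1111  = hex F
Output column (row 0 .. row 15) = 0101110111111111
Output column grouped in 4s = 0101 1101 1111 1111 = 0x5DFF
Convert to decimal digit by digit (value = value*16 + digit):
  5 -> 5
  5*16 + 13 (D) = 93
  93*16 + 15 (F) = 1503
  1503*16 + 15 (F) = 24063
Decimal = 24063

24063


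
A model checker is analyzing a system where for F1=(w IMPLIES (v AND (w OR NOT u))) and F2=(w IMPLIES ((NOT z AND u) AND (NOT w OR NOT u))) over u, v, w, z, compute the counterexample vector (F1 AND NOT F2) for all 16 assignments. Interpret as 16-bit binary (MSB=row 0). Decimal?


F1 = (w IMPLIES (v AND (w OR NOT u)))
F2 = (w IMPLIES ((NOT z AND u) AND (NOT w OR NOT u)))
Counterexample to F1=>F2 is where F1=1 and F2=0.
Evaluate each row (bits = u,v,w,z, MSB first):
  row 0 [0000]: F1=1 F2=1 -> F1&~F2 -> 0
  row 1 [0001]: F1=1 F2=1 -> F1&~F2 -> 0
  row 2 [0010]: F1=0 F2=0 -> F1&~F2 -> 0
  row 3 [0011]: F1=0 F2=0 -> F1&~F2 -> 0
  row 4 [0100]: F1=1 F2=1 -> F1&~F2 -> 0
  row 5 [0101]: F1=1 F2=1 -> F1&~F2 -> 0
  row 6 [0110]: F1=1 F2=0 -> F1&~F2 -> 1
  row 7 [0111]: F1=1 F2=0 -> F1&~F2 -> 1
  row 8 [1000]: F1=1 F2=1 -> F1&~F2 -> 0
  row 9 [1001]: F1=1 F2=1 -> F1&~F2 -> 0
  row 10 [1010]: F1=0 F2=0 -> F1&~F2 -> 0
  row 11 [1011]: F1=0 F2=0 -> F1&~F2 -> 0
  row 12 [1100]: F1=1 F2=1 -> F1&~F2 -> 0
  row 13 [1101]: F1=1 F2=1 -> F1&~F2 -> 0
  row 14 [1110]: F1=1 F2=0 -> F1&~F2 -> 1
  row 15 [1111]: F1=1 F2=0 -> F1&~F2 -> 1
Full result column, 4 rows per line (u,v fixed per line; w,z runs 00..11 left to right):
  rows 0-3 [u,v=00]: 0000  = hex 0
  rows 4-7 [u,v=01]: 0011  = hex 3
  rows 8-11 [u,v=10]: 0000  = hex 0
  rows 12-15 [u,v=11]: 0011  = hex 3
Counterexample vector (row 0 .. row 15) = 0000001100000011
Output column grouped in 4s = 0000 0011 0000 0011 = 0x0303
Convert to decimal digit by digit (value = value*16 + digit):
  0 -> 0
  0*16 + 3 = 3
  3*16 + 0 = 48
  48*16 + 3 = 771
Decimal = 771

771


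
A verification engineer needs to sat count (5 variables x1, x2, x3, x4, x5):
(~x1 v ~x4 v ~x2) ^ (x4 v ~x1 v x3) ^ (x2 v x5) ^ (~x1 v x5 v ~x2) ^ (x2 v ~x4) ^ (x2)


CNF with 6 clauses over 5 vars (32 assignments).
An assignment satisfies CNF iff every clause has >=1 true literal.
Check each row (bits = x1,x2,x3,x4,x5; clause T/F shown):
  row 0 [00000]: clauses=TTFTTF -> 0
  row 1 [00001]: clauses=TTTTTF -> 0
  row 2 [00010]: clauses=TTFTFF -> 0
  row 3 [00011]: clauses=TTTTFF -> 0
  row 4 [00100]: clauses=TTFTTF -> 0
  row 5 [00101]: clauses=TTTTTF -> 0
  row 6 [00110]: clauses=TTFTFF -> 0
  row 7 [00111]: clauses=TTTTFF -> 0
  row 8 [01000]: clauses=TTTTTT -> 1
  row 9 [01001]: clauses=TTTTTT -> 1
  row 10 [01010]: clauses=TTTTTT -> 1
  row 11 [01011]: clauses=TTTTTT -> 1
  row 12 [01100]: clauses=TTTTTT -> 1
  row 13 [01101]: clauses=TTTTTT -> 1
  row 14 [01110]: clauses=TTTTTT -> 1
  row 15 [01111]: clauses=TTTTTT -> 1
  row 16 [10000]: clauses=TFFTTF -> 0
  row 17 [10001]: clauses=TFTTTF -> 0
  row 18 [10010]: clauses=TTFTFF -> 0
  row 19 [10011]: clauses=TTTTFF -> 0
  row 20 [10100]: clauses=TTFTTF -> 0
  row 21 [10101]: clauses=TTTTTF -> 0
  row 22 [10110]: clauses=TTFTFF -> 0
  row 23 [10111]: clauses=TTTTFF -> 0
  row 24 [11000]: clauses=TFTFTT -> 0
  row 25 [11001]: clauses=TFTTTT -> 0
  row 26 [11010]: clauses=FTTFTT -> 0
  row 27 [11011]: clauses=FTTTTT -> 0
  row 28 [11100]: clauses=TTTFTT -> 0
  row 29 [11101]: clauses=TTTTTT -> 1
  row 30 [11110]: clauses=FTTFTT -> 0
  row 31 [11111]: clauses=FTTTTT -> 0
Full result column, 8 rows per line (x1,x2 fixed per line; x3,x4,x5 runs 000..111 left to right):
  rows 0-7 [x1,x2=00]: 00000000  (ones: 0)
  rows 8-15 [x1,x2=01]: 11111111  (ones: 8)
  rows 16-23 [x1,x2=10]: 00000000  (ones: 0)
  rows 24-31 [x1,x2=11]: 00000100  (ones: 1)
Satisfying assignments = 0+8+0+1 = 9

9


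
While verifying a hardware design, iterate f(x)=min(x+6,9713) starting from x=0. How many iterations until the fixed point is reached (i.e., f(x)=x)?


Step 1: x=0, cap=9713, increment=6
Step 2: x grows by 6 each step until capped at 9713; fixed point is x=9713
Step 3: iterations = ceil(9713/6) = 1619

1619


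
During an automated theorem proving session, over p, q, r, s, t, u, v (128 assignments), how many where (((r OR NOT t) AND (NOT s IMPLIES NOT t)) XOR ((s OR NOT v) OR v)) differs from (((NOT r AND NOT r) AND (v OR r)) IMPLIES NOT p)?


F1 = (((r OR NOT t) AND (NOT s IMPLIES NOT t)) XOR ((s OR NOT v) OR v))
F2 = (((NOT r AND NOT r) AND (v OR r)) IMPLIES NOT p)
Evaluate both on each of 128 rows (bits = p,q,r,s,t,u,v):
  row 0 [0000000]: F1=0 F2=1 (differ) -> 1
  row 1 [0000001]: F1=0 F2=1 (differ) -> 1
  row 2 [0000010]: F1=0 F2=1 (differ) -> 1
  row 3 [0000011]: F1=0 F2=1 (differ) -> 1
  row 4 [0000100]: F1=1 F2=1 -> 0
  (every remaining row is evaluated the same way; all 128 results are listed next)
Full result column, 8 rows per line (p,q,r,s fixed per line; t,u,v runs 000..111 left to right):
  rows 0-7 [p,q,r,s=0000]: 11110000  (ones: 4)
  rows 8-15 [p,q,r,s=0001]: 11110000  (ones: 4)
  rows 16-23 [p,q,r,s=0010]: 11110000  (ones: 4)
  rows 24-31 [p,q,r,s=0011]: 11111111  (ones: 8)
  rows 32-39 [p,q,r,s=0100]: 11110000  (ones: 4)
  rows 40-47 [p,q,r,s=0101]: 11110000  (ones: 4)
  rows 48-55 [p,q,r,s=0110]: 11110000  (ones: 4)
  rows 56-63 [p,q,r,s=0111]: 11111111  (ones: 8)
  rows 64-71 [p,q,r,s=1000]: 10100101  (ones: 4)
  rows 72-79 [p,q,r,s=1001]: 10100101  (ones: 4)
  rows 80-87 [p,q,r,s=1010]: 11110000  (ones: 4)
  rows 88-95 [p,q,r,s=1011]: 11111111  (ones: 8)
  rows 96-103 [p,q,r,s=1100]: 10100101  (ones: 4)
  rows 104-111 [p,q,r,s=1101]: 10100101  (ones: 4)
  rows 112-119 [p,q,r,s=1110]: 11110000  (ones: 4)
  rows 120-127 [p,q,r,s=1111]: 11111111  (ones: 8)
Disagreements = 4+4+4+8+4+4+4+8+4+4+4+8+4+4+4+8 = 80

80


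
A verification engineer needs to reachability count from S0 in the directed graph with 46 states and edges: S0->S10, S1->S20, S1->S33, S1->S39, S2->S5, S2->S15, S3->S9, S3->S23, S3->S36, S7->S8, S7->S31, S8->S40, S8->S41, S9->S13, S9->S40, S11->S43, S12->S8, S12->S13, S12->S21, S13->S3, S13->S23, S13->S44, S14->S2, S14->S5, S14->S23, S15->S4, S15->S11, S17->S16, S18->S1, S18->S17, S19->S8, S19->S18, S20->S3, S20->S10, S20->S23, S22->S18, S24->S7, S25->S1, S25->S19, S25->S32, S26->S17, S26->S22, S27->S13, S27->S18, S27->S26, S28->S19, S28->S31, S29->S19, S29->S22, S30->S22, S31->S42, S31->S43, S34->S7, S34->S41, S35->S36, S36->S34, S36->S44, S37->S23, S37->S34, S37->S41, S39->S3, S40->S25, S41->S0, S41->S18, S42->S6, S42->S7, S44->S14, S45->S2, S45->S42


BFS from S0:
  layer 0: {S0}
  layer 1: {S10}
Reachable set: {S0, S10}
Count = 2

2


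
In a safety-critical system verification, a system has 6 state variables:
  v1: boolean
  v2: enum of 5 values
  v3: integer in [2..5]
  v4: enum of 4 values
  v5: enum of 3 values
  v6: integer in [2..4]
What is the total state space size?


State space = product of domain sizes of all variables.
Domain sizes:
  v1 (boolean): 2
  v2 (enum of 5 values): 5
  v3 (integer in [2..5]): 4
  v4 (enum of 4 values): 4
  v5 (enum of 3 values): 3
  v6 (integer in [2..4]): 3
Product = 2 * 5 * 4 * 4 * 3 * 3 = 1440

1440


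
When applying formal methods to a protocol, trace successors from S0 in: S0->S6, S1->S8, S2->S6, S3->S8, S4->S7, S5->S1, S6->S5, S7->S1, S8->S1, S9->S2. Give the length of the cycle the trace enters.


Trace from S0 until a state repeats:
  S0 -> S6 -> S5 -> S1 -> S8 -> S1
S1 first seen at step 3, revisited at step 5.
Cycle length = 5 - 3 = 2

2


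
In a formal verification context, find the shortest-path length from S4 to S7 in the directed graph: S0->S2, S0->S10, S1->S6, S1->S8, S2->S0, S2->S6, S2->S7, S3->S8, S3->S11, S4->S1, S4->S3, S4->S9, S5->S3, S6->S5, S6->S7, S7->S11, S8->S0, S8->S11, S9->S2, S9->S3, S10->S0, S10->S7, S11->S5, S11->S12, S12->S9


BFS layer-by-layer from S4:
  dist 0: {S4}
  dist 1: {S1, S3, S9}
  dist 2: {S2, S6, S8, S11}
  dist 3: {S0, S5, S7, S12}
  -> S7 reached at distance 3
Shortest path length = 3

3


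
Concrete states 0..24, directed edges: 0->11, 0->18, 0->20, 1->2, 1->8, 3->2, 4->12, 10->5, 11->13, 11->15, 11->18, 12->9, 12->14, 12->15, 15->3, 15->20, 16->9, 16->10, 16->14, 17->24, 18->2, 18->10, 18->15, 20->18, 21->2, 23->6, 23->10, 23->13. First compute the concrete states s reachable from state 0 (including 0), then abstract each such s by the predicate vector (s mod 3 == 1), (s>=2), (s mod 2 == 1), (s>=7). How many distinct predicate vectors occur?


BFS from 0:
Concrete reachable: {0, 2, 3, 5, 10, 11, 13, 15, 18, 20}
Abstract via predicates (s mod 3 == 1), (s>=2), (s mod 2 == 1), (s>=7):
  (0,0,0,0) <- {0}
  (0,1,0,0) <- {2}
  (0,1,0,1) <- {18, 20}
  (0,1,1,0) <- {3, 5}
  (0,1,1,1) <- {11, 15}
  (1,1,0,1) <- {10}
  (1,1,1,1) <- {13}
Distinct abstract states = 7

7


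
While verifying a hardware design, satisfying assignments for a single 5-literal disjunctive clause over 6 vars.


Step 1: Total=2^6=64
Step 2: Unsat when all 5 false: 2^1=2
Step 3: Sat=64-2=62

62


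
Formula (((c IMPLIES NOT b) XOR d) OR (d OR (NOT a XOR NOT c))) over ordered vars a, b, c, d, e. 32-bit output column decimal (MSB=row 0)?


Formula: (((c IMPLIES NOT b) XOR d) OR (d OR (NOT a XOR NOT c))) over a, b, c, d, e (32 rows)
Evaluate each row (bits = a,b,c,d,e, MSB first):
  row 0 [00000]: (((0 IMPLIES NOT 0) XOR 0) OR (0 OR (NOT 0 XOR NOT 0))) -> 1
  row 1 [00001]: (((0 IMPLIES NOT 0) XOR 0) OR (0 OR (NOT 0 XOR NOT 0))) -> 1
  row 2 [00010]: (((0 IMPLIES NOT 0) XOR 1) OR (1 OR (NOT 0 XOR NOT 0))) -> 1
  row 3 [00011]: (((0 IMPLIES NOT 0) XOR 1) OR (1 OR (NOT 0 XOR NOT 0))) -> 1
  row 4 [00100]: (((1 IMPLIES NOT 0) XOR 0) OR (0 OR (NOT 0 XOR NOT 1))) -> 1
  row 5 [00101]: (((1 IMPLIES NOT 0) XOR 0) OR (0 OR (NOT 0 XOR NOT 1))) -> 1
  row 6 [00110]: (((1 IMPLIES NOT 0) XOR 1) OR (1 OR (NOT 0 XOR NOT 1))) -> 1
  row 7 [00111]: (((1 IMPLIES NOT 0) XOR 1) OR (1 OR (NOT 0 XOR NOT 1))) -> 1
  row 8 [01000]: (((0 IMPLIES NOT 1) XOR 0) OR (0 OR (NOT 0 XOR NOT 0))) -> 1
  row 9 [01001]: (((0 IMPLIES NOT 1) XOR 0) OR (0 OR (NOT 0 XOR NOT 0))) -> 1
  row 10 [01010]: (((0 IMPLIES NOT 1) XOR 1) OR (1 OR (NOT 0 XOR NOT 0))) -> 1
  row 11 [01011]: (((0 IMPLIES NOT 1) XOR 1) OR (1 OR (NOT 0 XOR NOT 0))) -> 1
  row 12 [01100]: (((1 IMPLIES NOT 1) XOR 0) OR (0 OR (NOT 0 XOR NOT 1))) -> 1
  row 13 [01101]: (((1 IMPLIES NOT 1) XOR 0) OR (0 OR (NOT 0 XOR NOT 1))) -> 1
  row 14 [01110]: (((1 IMPLIES NOT 1) XOR 1) OR (1 OR (NOT 0 XOR NOT 1))) -> 1
  row 15 [01111]: (((1 IMPLIES NOT 1) XOR 1) OR (1 OR (NOT 0 XOR NOT 1))) -> 1
  row 16 [10000]: (((0 IMPLIES NOT 0) XOR 0) OR (0 OR (NOT 1 XOR NOT 0))) -> 1
  row 17 [10001]: (((0 IMPLIES NOT 0) XOR 0) OR (0 OR (NOT 1 XOR NOT 0))) -> 1
  row 18 [10010]: (((0 IMPLIES NOT 0) XOR 1) OR (1 OR (NOT 1 XOR NOT 0))) -> 1
  row 19 [10011]: (((0 IMPLIES NOT 0) XOR 1) OR (1 OR (NOT 1 XOR NOT 0))) -> 1
  row 20 [10100]: (((1 IMPLIES NOT 0) XOR 0) OR (0 OR (NOT 1 XOR NOT 1))) -> 1
  row 21 [10101]: (((1 IMPLIES NOT 0) XOR 0) OR (0 OR (NOT 1 XOR NOT 1))) -> 1
  row 22 [10110]: (((1 IMPLIES NOT 0) XOR 1) OR (1 OR (NOT 1 XOR NOT 1))) -> 1
  row 23 [10111]: (((1 IMPLIES NOT 0) XOR 1) OR (1 OR (NOT 1 XOR NOT 1))) -> 1
  row 24 [11000]: (((0 IMPLIES NOT 1) XOR 0) OR (0 OR (NOT 1 XOR NOT 0))) -> 1
  row 25 [11001]: (((0 IMPLIES NOT 1) XOR 0) OR (0 OR (NOT 1 XOR NOT 0))) -> 1
  row 26 [11010]: (((0 IMPLIES NOT 1) XOR 1) OR (1 OR (NOT 1 XOR NOT 0))) -> 1
  row 27 [11011]: (((0 IMPLIES NOT 1) XOR 1) OR (1 OR (NOT 1 XOR NOT 0))) -> 1
  row 28 [11100]: (((1 IMPLIES NOT 1) XOR 0) OR (0 OR (NOT 1 XOR NOT 1))) -> 0
  row 29 [11101]: (((1 IMPLIES NOT 1) XOR 0) OR (0 OR (NOT 1 XOR NOT 1))) -> 0
  row 30 [11110]: (((1 IMPLIES NOT 1) XOR 1) OR (1 OR (NOT 1 XOR NOT 1))) -> 1
  row 31 [11111]: (((1 IMPLIES NOT 1) XOR 1) OR (1 OR (NOT 1 XOR NOT 1))) -> 1
Full result column, 4 rows per line (a,b,c fixed per line; d,e runs 00..11 left to right):
  rows 0-3 [a,b,c=000]: 1111  = hex F
  rows 4-7 [a,b,c=001]: 1111  = hex F
  rows 8-11 [a,b,c=010]: 1111  = hex F
  rows 12-15 [a,b,c=011]: 1111  = hex F
  rows 16-19 [a,b,c=100]: 1111  = hex F
  rows 20-23 [a,b,c=101]: 1111  = hex F
  rows 24-27 [a,b,c=110]: 1111  = hex F
  rows 28-31 [a,b,c=111]: 0011  = hex 3
Output column (row 0 .. row 31) = 11111111111111111111111111110011
Output column grouped in 4s = 1111 1111 1111 1111 1111 1111 1111 0011 = 0xFFFFFFF3
Convert to decimal digit by digit (value = value*16 + digit):
  F -> 15
  15*16 + 15 (F) = 255
  255*16 + 15 (F) = 4095
  4095*16 + 15 (F) = 65535
  65535*16 + 15 (F) = 1048575
  1048575*16 + 15 (F) = 16777215
  16777215*16 + 15 (F) = 268435455
  268435455*16 + 3 = 4294967283
Decimal = 4294967283

4294967283


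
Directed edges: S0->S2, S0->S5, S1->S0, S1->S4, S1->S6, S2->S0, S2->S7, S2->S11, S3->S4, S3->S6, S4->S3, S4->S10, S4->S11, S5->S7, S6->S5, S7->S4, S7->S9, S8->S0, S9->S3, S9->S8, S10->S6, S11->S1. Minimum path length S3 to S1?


BFS layer-by-layer from S3:
  dist 0: {S3}
  dist 1: {S4, S6}
  dist 2: {S5, S10, S11}
  dist 3: {S1, S7}
  -> S1 reached at distance 3
Shortest path length = 3

3


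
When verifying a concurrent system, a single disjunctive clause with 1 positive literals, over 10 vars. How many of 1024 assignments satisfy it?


Step 1: Total=2^10=1024
Step 2: Unsat when all 1 false: 2^9=512
Step 3: Sat=1024-512=512

512


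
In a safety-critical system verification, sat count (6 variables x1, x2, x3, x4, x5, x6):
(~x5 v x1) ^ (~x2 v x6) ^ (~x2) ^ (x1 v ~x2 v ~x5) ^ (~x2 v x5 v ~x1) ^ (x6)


CNF with 6 clauses over 6 vars (64 assignments).
An assignment satisfies CNF iff every clause has >=1 true literal.
Check each row (bits = x1,x2,x3,x4,x5,x6; clause T/F shown):
  row 0 [000000]: clauses=TTTTTF -> 0
  row 1 [000001]: clauses=TTTTTT -> 1
  row 2 [000010]: clauses=FTTTTF -> 0
  row 3 [000011]: clauses=FTTTTT -> 0
  row 4 [000100]: clauses=TTTTTF -> 0
  (every remaining row is evaluated the same way; all 64 results are listed next)
Full result column, 8 rows per line (x1,x2,x3 fixed per line; x4,x5,x6 runs 000..111 left to right):
  rows 0-7 [x1,x2,x3=000]: 01000100  (ones: 2)
  rows 8-15 [x1,x2,x3=001]: 01000100  (ones: 2)
  rows 16-23 [x1,x2,x3=010]: 00000000  (ones: 0)
  rows 24-31 [x1,x2,x3=011]: 00000000  (ones: 0)
  rows 32-39 [x1,x2,x3=100]: 01010101  (ones: 4)
  rows 40-47 [x1,x2,x3=101]: 01010101  (ones: 4)
  rows 48-55 [x1,x2,x3=110]: 00000000  (ones: 0)
  rows 56-63 [x1,x2,x3=111]: 00000000  (ones: 0)
Satisfying assignments = 2+2+0+0+4+4+0+0 = 12

12


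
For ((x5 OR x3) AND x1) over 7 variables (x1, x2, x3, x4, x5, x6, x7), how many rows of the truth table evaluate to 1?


Formula: ((x5 OR x3) AND x1) over 7 vars (128 rows)
Evaluate each row (x1, x2, x3, x4, x5, x6, x7 as bits, MSB first):
  row 0 [0000000]: ((0 OR 0) AND 0) -> 0
  row 1 [0000001]: ((0 OR 0) AND 0) -> 0
  row 2 [0000010]: ((0 OR 0) AND 0) -> 0
  row 3 [0000011]: ((0 OR 0) AND 0) -> 0
  row 4 [0000100]: ((1 OR 0) AND 0) -> 0
  (every remaining row is evaluated the same way; all 128 results are listed next)
Full result column, 8 rows per line (x1,x2,x3,x4 fixed per line; x5,x6,x7 runs 000..111 left to right):
  rows 0-7 [x1,x2,x3,x4=0000]: 00000000  (ones: 0)
  rows 8-15 [x1,x2,x3,x4=0001]: 00000000  (ones: 0)
  rows 16-23 [x1,x2,x3,x4=0010]: 00000000  (ones: 0)
  rows 24-31 [x1,x2,x3,x4=0011]: 00000000  (ones: 0)
  rows 32-39 [x1,x2,x3,x4=0100]: 00000000  (ones: 0)
  rows 40-47 [x1,x2,x3,x4=0101]: 00000000  (ones: 0)
  rows 48-55 [x1,x2,x3,x4=0110]: 00000000  (ones: 0)
  rows 56-63 [x1,x2,x3,x4=0111]: 00000000  (ones: 0)
  rows 64-71 [x1,x2,x3,x4=1000]: 00001111  (ones: 4)
  rows 72-79 [x1,x2,x3,x4=1001]: 00001111  (ones: 4)
  rows 80-87 [x1,x2,x3,x4=1010]: 11111111  (ones: 8)
  rows 88-95 [x1,x2,x3,x4=1011]: 11111111  (ones: 8)
  rows 96-103 [x1,x2,x3,x4=1100]: 00001111  (ones: 4)
  rows 104-111 [x1,x2,x3,x4=1101]: 00001111  (ones: 4)
  rows 112-119 [x1,x2,x3,x4=1110]: 11111111  (ones: 8)
  rows 120-127 [x1,x2,x3,x4=1111]: 11111111  (ones: 8)
Count of 1-rows = 0+0+0+0+0+0+0+0+4+4+8+8+4+4+8+8 = 48

48
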